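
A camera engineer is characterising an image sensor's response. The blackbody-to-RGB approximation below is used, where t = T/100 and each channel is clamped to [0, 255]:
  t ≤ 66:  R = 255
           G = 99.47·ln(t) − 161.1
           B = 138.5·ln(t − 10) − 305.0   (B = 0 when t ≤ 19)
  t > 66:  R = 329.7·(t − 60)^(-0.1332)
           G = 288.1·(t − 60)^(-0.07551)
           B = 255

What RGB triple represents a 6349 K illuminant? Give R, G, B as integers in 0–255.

t = 6349/100 = 63.49; the t ≤ 66 branch applies.
R = 255 by definition for t ≤ 66.
G = 99.47·ln 63.49 − 161.1 = 99.47·4.1509 − 161.1 = 251.788.
B = 138.5·ln(63.49 − 10) − 305.0 = 138.5·ln 53.49 − 305.0 = 138.5·3.9795 − 305.0 = 246.160.
Rounded: (255, 252, 246).

R=255, G=252, B=246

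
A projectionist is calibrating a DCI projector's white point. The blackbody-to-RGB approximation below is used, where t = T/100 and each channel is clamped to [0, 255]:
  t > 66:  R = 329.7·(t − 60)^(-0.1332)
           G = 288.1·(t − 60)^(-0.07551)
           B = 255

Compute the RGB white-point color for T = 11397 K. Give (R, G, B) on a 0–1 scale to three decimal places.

t = 11397/100 = 113.97; the t > 66 branch applies.
R = 329.7·(113.97 − 60)^(-0.1332) = 329.7·53.97^(-0.1332) = 329.7·0.58786 = 193.819.
G = 288.1·(113.97 − 60)^(-0.07551) = 288.1·53.97^(-0.07551) = 288.1·0.73995 = 213.181.
B = 255 by definition for t > 66.
Dividing each by 255: (0.7601, 0.8360, 1.0000) → (0.760, 0.836, 1.000).

(0.760, 0.836, 1.000)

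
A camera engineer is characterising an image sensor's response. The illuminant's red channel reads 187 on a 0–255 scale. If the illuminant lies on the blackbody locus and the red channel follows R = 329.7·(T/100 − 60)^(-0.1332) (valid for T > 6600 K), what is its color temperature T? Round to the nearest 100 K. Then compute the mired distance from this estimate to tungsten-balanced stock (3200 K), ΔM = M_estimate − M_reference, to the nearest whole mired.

(t − 60)^(-0.1332) = 187/329.7 = 0.56718.
t − 60 = 0.56718^(1/-0.1332) = 0.56718^(-7.508) = 70.620, so t = 130.620.
T = 100·t = 13062 K → 13100 K to the nearest 100 K.
M_estimate = 10⁶/13100 = 76.34; M_reference = 10⁶/3200 = 312.50.
ΔM = 76.34 − 312.50 = -236.16 → -236 mireds.

-236 mireds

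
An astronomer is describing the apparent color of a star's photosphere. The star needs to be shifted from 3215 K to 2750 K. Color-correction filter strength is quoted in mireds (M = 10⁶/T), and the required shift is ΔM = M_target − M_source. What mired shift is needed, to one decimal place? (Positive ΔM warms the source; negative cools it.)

M_source = 10⁶/3215 = 311.042; M_target = 10⁶/2750 = 363.636.
ΔM = 363.636 − 311.042 = 52.594 → +52.6 mireds, a warming shift.

+52.6 mireds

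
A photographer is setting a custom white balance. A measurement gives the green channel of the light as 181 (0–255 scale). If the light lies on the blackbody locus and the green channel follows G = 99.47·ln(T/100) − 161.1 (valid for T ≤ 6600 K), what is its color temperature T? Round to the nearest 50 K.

ln t = (181 + 161.1) / 99.47 = 3.4392.
t = e^3.4392 = 31.163.
T = 100·t = 3116 K → 3100 K to the nearest 50 K.

3100 K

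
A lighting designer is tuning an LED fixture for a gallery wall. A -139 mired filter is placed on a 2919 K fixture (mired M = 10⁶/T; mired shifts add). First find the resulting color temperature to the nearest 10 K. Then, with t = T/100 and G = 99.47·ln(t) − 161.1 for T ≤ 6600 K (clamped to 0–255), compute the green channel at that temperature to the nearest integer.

226

M_in = 10⁶/2919 = 342.58; M_out = 342.58 + (-139) = 203.58.
T_out = 10⁶/203.58 = 4912.0 K → 4910 K; t = 49.1.
G = 99.47·ln 49.1 − 161.1 = 99.47·3.8939 − 161.1 = 226.222.
Rounded: 226.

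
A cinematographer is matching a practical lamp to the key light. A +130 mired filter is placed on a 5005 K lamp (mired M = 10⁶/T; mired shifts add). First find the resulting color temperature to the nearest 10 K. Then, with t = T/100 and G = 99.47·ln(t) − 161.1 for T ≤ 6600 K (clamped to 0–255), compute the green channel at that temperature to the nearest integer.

M_in = 10⁶/5005 = 199.80; M_out = 199.80 + (+130) = 329.80.
T_out = 10⁶/329.80 = 3032.1 K → 3030 K; t = 30.3.
G = 99.47·ln 30.3 − 161.1 = 99.47·3.4111 − 161.1 = 178.207.
Rounded: 178.

178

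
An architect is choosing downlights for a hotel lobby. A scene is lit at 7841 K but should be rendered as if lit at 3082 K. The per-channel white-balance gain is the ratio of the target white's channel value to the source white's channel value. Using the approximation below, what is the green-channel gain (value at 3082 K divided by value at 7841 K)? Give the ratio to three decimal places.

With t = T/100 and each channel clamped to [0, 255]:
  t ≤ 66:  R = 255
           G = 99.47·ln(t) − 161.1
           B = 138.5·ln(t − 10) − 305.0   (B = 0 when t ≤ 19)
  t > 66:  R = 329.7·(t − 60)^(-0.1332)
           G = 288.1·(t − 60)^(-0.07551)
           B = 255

0.778

At 7841 K (t = 78.41):
  G = 288.1·(78.41 − 60)^(-0.07551) = 288.1·18.41^(-0.07551) = 288.1·0.80256 = 231.217.
At 3082 K (t = 30.82):
  G = 99.47·ln 30.82 − 161.1 = 99.47·3.4282 − 161.1 = 179.899.
Gain = 179.899 / 231.217 = 0.7781 → 0.778.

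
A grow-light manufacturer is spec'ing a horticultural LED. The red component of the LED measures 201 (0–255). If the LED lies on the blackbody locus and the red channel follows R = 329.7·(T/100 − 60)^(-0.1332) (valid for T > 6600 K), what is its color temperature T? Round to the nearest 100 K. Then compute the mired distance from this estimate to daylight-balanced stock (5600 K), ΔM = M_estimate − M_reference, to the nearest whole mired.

(t − 60)^(-0.1332) = 201/329.7 = 0.60965.
t − 60 = 0.60965^(1/-0.1332) = 0.60965^(-7.508) = 41.071, so t = 101.071.
T = 100·t = 10107 K → 10100 K to the nearest 100 K.
M_estimate = 10⁶/10100 = 99.01; M_reference = 10⁶/5600 = 178.57.
ΔM = 99.01 − 178.57 = -79.56 → -80 mireds.

-80 mireds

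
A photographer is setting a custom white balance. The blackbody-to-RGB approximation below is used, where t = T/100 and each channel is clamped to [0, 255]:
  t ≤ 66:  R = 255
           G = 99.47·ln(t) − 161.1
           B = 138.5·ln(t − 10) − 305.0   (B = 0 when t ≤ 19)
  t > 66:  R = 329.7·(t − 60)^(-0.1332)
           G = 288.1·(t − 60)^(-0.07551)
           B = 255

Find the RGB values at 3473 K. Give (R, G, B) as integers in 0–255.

t = 3473/100 = 34.73; the t ≤ 66 branch applies.
R = 255 by definition for t ≤ 66.
G = 99.47·ln 34.73 − 161.1 = 99.47·3.5476 − 161.1 = 191.780.
B = 138.5·ln(34.73 − 10) − 305.0 = 138.5·ln 24.73 − 305.0 = 138.5·3.2080 − 305.0 = 139.310.
Rounded: (255, 192, 139).

(255, 192, 139)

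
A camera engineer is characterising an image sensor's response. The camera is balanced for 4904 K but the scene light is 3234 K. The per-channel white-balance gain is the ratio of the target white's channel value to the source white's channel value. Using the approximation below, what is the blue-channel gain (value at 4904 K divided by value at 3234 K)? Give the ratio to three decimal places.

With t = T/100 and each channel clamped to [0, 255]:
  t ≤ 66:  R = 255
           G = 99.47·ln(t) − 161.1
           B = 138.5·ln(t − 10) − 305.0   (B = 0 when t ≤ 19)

1.617

At 3234 K (t = 32.34):
  B = 138.5·ln(32.34 − 10) − 305.0 = 138.5·ln 22.34 − 305.0 = 138.5·3.1064 − 305.0 = 125.233.
At 4904 K (t = 49.04):
  B = 138.5·ln(49.04 − 10) − 305.0 = 138.5·ln 39.04 − 305.0 = 138.5·3.6646 − 305.0 = 202.545.
Gain = 202.545 / 125.233 = 1.6173 → 1.617.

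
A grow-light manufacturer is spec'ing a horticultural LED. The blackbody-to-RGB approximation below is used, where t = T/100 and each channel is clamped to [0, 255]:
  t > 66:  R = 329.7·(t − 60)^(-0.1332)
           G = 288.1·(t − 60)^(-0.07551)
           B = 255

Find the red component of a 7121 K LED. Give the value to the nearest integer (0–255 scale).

t = 7121/100 = 71.21; the t > 66 branch applies.
R = 329.7·(71.21 − 60)^(-0.1332) = 329.7·11.21^(-0.1332) = 329.7·0.72476 = 238.952.
Rounded: 239.

239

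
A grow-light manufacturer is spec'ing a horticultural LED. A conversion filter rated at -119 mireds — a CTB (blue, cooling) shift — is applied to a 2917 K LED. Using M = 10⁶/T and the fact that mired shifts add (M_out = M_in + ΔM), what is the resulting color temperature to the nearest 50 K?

4450 K

M_in = 10⁶/2917 = 342.82 mireds.
M_out = 342.82 + (-119) = 223.82 mireds.
T_out = 10⁶/223.82 = 4467.9 K → 4450 K.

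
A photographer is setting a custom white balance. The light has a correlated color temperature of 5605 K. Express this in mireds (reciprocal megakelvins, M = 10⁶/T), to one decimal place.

178.4 mireds

M = 10⁶ / 5605 = 178.412 → 178.4 mireds.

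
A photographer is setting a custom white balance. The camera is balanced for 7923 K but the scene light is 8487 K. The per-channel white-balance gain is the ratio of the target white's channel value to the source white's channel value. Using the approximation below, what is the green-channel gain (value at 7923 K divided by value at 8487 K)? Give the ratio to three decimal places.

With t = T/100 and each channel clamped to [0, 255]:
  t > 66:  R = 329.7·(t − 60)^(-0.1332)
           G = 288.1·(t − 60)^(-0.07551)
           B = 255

At 8487 K (t = 84.87):
  G = 288.1·(84.87 − 60)^(-0.07551) = 288.1·24.87^(-0.07551) = 288.1·0.78454 = 226.025.
At 7923 K (t = 79.23):
  G = 288.1·(79.23 − 60)^(-0.07551) = 288.1·19.23^(-0.07551) = 288.1·0.79992 = 230.457.
Gain = 230.457 / 226.025 = 1.0196 → 1.020.

1.020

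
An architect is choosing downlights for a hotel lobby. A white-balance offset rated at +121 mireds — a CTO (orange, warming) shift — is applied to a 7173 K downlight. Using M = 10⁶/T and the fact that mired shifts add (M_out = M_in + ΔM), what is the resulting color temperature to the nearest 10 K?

3840 K

M_in = 10⁶/7173 = 139.41 mireds.
M_out = 139.41 + (+121) = 260.41 mireds.
T_out = 10⁶/260.41 = 3840.1 K → 3840 K.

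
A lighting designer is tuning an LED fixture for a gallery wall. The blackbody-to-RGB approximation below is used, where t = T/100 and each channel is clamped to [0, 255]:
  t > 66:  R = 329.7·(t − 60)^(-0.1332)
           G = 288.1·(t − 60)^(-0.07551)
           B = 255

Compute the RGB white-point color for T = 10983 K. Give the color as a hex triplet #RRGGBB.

t = 10983/100 = 109.83; the t > 66 branch applies.
R = 329.7·(109.83 − 60)^(-0.1332) = 329.7·49.83^(-0.1332) = 329.7·0.59415 = 195.890.
G = 288.1·(109.83 − 60)^(-0.07551) = 288.1·49.83^(-0.07551) = 288.1·0.74443 = 214.470.
B = 255 by definition for t > 66.
Rounded: (196, 214, 255).
In hex: #C4D6FF.

#C4D6FF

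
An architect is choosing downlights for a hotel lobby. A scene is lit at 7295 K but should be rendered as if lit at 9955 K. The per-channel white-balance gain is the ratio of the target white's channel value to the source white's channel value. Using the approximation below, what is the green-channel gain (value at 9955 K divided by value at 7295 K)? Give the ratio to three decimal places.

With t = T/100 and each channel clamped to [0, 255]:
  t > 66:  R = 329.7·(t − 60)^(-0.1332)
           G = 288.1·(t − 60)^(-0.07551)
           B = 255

0.919

At 7295 K (t = 72.95):
  G = 288.1·(72.95 − 60)^(-0.07551) = 288.1·12.95^(-0.07551) = 288.1·0.82416 = 237.441.
At 9955 K (t = 99.55):
  G = 288.1·(99.55 − 60)^(-0.07551) = 288.1·39.55^(-0.07551) = 288.1·0.75753 = 218.244.
Gain = 218.244 / 237.441 = 0.9192 → 0.919.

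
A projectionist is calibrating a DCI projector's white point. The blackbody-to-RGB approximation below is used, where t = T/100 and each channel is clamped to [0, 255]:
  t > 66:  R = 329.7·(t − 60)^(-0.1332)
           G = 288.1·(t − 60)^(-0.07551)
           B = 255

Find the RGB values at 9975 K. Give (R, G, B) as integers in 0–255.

(202, 218, 255)

t = 9975/100 = 99.75; the t > 66 branch applies.
R = 329.7·(99.75 − 60)^(-0.1332) = 329.7·39.75^(-0.1332) = 329.7·0.61231 = 201.877.
G = 288.1·(99.75 − 60)^(-0.07551) = 288.1·39.75^(-0.07551) = 288.1·0.75724 = 218.161.
B = 255 by definition for t > 66.
Rounded: (202, 218, 255).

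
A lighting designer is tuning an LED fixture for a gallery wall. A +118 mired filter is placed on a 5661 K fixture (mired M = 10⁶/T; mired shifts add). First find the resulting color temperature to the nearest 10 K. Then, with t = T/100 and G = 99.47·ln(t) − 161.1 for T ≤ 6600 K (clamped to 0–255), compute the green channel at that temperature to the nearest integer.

189

M_in = 10⁶/5661 = 176.65; M_out = 176.65 + (+118) = 294.65.
T_out = 10⁶/294.65 = 3393.9 K → 3390 K; t = 33.9.
G = 99.47·ln 33.9 − 161.1 = 99.47·3.5234 − 161.1 = 189.374.
Rounded: 189.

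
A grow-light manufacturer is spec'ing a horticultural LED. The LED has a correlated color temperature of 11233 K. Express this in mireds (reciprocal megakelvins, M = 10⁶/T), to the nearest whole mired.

M = 10⁶ / 11233 = 89.023 → 89 mireds.

89 mireds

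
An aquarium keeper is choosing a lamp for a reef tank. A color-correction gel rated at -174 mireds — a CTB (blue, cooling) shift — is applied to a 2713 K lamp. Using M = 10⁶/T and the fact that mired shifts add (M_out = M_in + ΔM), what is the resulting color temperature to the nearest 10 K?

M_in = 10⁶/2713 = 368.60 mireds.
M_out = 368.60 + (-174) = 194.60 mireds.
T_out = 10⁶/194.60 = 5138.9 K → 5140 K.

5140 K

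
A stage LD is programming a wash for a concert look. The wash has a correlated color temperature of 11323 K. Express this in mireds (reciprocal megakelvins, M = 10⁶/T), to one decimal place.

88.3 mireds

M = 10⁶ / 11323 = 88.316 → 88.3 mireds.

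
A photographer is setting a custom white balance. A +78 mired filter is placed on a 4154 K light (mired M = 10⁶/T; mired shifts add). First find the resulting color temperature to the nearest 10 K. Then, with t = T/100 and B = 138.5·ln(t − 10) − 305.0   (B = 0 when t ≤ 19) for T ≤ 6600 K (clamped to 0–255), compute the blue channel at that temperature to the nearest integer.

119

M_in = 10⁶/4154 = 240.73; M_out = 240.73 + (+78) = 318.73.
T_out = 10⁶/318.73 = 3137.4 K → 3140 K; t = 31.4.
B = 138.5·ln(31.4 − 10) − 305.0 = 138.5·ln 21.4 − 305.0 = 138.5·3.0634 − 305.0 = 119.280.
Rounded: 119.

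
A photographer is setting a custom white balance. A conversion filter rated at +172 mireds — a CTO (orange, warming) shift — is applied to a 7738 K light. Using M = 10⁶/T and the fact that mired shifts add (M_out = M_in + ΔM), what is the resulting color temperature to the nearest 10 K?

M_in = 10⁶/7738 = 129.23 mireds.
M_out = 129.23 + (+172) = 301.23 mireds.
T_out = 10⁶/301.23 = 3319.7 K → 3320 K.

3320 K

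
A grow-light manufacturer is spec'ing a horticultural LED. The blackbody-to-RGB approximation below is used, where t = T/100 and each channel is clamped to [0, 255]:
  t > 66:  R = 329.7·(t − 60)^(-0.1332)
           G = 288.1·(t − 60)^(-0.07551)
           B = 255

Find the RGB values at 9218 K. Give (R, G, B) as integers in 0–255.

t = 9218/100 = 92.18; the t > 66 branch applies.
R = 329.7·(92.18 − 60)^(-0.1332) = 329.7·32.18^(-0.1332) = 329.7·0.62978 = 207.639.
G = 288.1·(92.18 − 60)^(-0.07551) = 288.1·32.18^(-0.07551) = 288.1·0.76942 = 221.669.
B = 255 by definition for t > 66.
Rounded: (208, 222, 255).

(208, 222, 255)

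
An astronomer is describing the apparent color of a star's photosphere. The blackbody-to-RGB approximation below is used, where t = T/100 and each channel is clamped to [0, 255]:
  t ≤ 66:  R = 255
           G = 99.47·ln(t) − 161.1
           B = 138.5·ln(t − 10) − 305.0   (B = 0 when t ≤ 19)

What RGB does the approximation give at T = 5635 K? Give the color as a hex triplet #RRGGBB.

#FFF0E2

t = 5635/100 = 56.35; the t ≤ 66 branch applies.
R = 255 by definition for t ≤ 66.
G = 99.47·ln 56.35 − 161.1 = 99.47·4.0316 − 161.1 = 239.921.
B = 138.5·ln(56.35 − 10) − 305.0 = 138.5·ln 46.35 − 305.0 = 138.5·3.8362 − 305.0 = 226.317.
Rounded: (255, 240, 226).
In hex: #FFF0E2.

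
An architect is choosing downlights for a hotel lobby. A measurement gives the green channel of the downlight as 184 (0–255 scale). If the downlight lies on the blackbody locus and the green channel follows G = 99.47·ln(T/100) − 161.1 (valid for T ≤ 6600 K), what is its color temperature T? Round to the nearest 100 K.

3200 K

ln t = (184 + 161.1) / 99.47 = 3.4694.
t = e^3.4694 = 32.117.
T = 100·t = 3212 K → 3200 K to the nearest 100 K.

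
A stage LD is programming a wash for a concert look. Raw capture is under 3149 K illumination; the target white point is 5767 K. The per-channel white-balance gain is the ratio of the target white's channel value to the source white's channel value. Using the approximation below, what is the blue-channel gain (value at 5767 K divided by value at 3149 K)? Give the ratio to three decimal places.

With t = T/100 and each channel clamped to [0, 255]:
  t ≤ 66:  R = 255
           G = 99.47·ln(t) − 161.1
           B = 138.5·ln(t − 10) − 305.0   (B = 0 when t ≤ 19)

At 3149 K (t = 31.49):
  B = 138.5·ln(31.49 − 10) − 305.0 = 138.5·ln 21.49 − 305.0 = 138.5·3.0676 − 305.0 = 119.861.
At 5767 K (t = 57.67):
  B = 138.5·ln(57.67 − 10) − 305.0 = 138.5·ln 47.67 − 305.0 = 138.5·3.8643 − 305.0 = 230.206.
Gain = 230.206 / 119.861 = 1.9206 → 1.921.

1.921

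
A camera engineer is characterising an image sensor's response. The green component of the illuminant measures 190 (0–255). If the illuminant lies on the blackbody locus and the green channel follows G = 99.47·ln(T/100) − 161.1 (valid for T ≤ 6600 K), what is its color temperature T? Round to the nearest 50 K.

3400 K

ln t = (190 + 161.1) / 99.47 = 3.5297.
t = e^3.5297 = 34.114.
T = 100·t = 3411 K → 3400 K to the nearest 50 K.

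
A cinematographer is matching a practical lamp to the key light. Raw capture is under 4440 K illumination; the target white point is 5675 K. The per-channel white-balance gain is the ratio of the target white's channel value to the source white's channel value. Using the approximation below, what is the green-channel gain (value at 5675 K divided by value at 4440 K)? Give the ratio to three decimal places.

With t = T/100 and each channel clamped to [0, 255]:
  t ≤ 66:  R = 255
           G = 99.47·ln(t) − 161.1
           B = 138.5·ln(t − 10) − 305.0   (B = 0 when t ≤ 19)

At 4440 K (t = 44.4):
  G = 99.47·ln 44.4 − 161.1 = 99.47·3.7932 − 161.1 = 216.214.
At 5675 K (t = 56.75):
  G = 99.47·ln 56.75 − 161.1 = 99.47·4.0387 − 161.1 = 240.625.
Gain = 240.625 / 216.214 = 1.1129 → 1.113.

1.113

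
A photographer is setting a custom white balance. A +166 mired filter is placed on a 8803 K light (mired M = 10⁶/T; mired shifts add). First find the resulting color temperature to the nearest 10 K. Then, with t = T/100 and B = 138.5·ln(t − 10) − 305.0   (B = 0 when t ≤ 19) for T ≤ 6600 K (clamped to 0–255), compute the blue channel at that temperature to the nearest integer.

M_in = 10⁶/8803 = 113.60; M_out = 113.60 + (+166) = 279.60.
T_out = 10⁶/279.60 = 3576.6 K → 3580 K; t = 35.8.
B = 138.5·ln(35.8 − 10) − 305.0 = 138.5·ln 25.8 − 305.0 = 138.5·3.2504 − 305.0 = 145.177.
Rounded: 145.

145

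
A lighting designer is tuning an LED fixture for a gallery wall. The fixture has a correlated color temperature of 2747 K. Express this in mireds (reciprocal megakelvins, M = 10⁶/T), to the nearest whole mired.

364 mireds

M = 10⁶ / 2747 = 364.033 → 364 mireds.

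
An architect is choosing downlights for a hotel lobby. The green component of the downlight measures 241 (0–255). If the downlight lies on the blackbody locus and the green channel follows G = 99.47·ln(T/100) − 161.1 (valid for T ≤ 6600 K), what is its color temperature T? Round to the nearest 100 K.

ln t = (241 + 161.1) / 99.47 = 4.0424.
t = e^4.0424 = 56.964.
T = 100·t = 5696 K → 5700 K to the nearest 100 K.

5700 K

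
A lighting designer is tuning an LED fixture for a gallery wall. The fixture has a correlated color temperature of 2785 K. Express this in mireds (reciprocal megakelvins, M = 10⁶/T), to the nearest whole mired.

359 mireds

M = 10⁶ / 2785 = 359.066 → 359 mireds.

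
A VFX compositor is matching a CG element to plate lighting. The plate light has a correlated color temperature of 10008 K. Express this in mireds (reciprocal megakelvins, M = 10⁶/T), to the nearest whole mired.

100 mireds

M = 10⁶ / 10008 = 99.920 → 100 mireds.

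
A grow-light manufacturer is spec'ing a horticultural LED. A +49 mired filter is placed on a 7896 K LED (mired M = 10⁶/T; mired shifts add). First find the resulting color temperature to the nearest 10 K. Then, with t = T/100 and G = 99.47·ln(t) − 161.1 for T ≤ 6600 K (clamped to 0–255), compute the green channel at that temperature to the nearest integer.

M_in = 10⁶/7896 = 126.65; M_out = 126.65 + (+49) = 175.65.
T_out = 10⁶/175.65 = 5693.3 K → 5690 K; t = 56.9.
G = 99.47·ln 56.9 − 161.1 = 99.47·4.0413 − 161.1 = 240.888.
Rounded: 241.

241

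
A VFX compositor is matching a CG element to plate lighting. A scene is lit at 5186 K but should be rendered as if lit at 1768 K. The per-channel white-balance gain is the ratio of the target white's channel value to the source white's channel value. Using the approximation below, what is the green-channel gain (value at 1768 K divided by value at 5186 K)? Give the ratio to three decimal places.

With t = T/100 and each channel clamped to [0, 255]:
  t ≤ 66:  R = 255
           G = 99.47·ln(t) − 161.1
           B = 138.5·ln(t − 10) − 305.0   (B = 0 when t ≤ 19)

At 5186 K (t = 51.86):
  G = 99.47·ln 51.86 − 161.1 = 99.47·3.9485 − 161.1 = 231.662.
At 1768 K (t = 17.68):
  G = 99.47·ln 17.68 − 161.1 = 99.47·2.8724 − 161.1 = 124.621.
Gain = 124.621 / 231.662 = 0.5379 → 0.538.

0.538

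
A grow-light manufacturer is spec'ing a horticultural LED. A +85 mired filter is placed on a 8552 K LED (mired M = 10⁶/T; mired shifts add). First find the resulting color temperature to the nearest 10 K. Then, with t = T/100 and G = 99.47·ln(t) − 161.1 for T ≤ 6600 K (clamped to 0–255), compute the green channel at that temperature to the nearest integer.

227

M_in = 10⁶/8552 = 116.93; M_out = 116.93 + (+85) = 201.93.
T_out = 10⁶/201.93 = 4952.2 K → 4950 K; t = 49.5.
G = 99.47·ln 49.5 − 161.1 = 99.47·3.9020 − 161.1 = 227.029.
Rounded: 227.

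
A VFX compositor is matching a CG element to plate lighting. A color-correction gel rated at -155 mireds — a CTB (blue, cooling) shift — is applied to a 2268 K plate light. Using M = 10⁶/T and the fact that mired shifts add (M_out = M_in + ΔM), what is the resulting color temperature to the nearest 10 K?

M_in = 10⁶/2268 = 440.92 mireds.
M_out = 440.92 + (-155) = 285.92 mireds.
T_out = 10⁶/285.92 = 3497.5 K → 3500 K.

3500 K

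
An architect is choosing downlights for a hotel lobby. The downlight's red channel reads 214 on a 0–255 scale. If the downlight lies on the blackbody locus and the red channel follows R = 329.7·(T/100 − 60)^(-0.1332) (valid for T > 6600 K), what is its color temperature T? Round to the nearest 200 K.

8600 K

(t − 60)^(-0.1332) = 214/329.7 = 0.64907.
t − 60 = 0.64907^(1/-0.1332) = 0.64907^(-7.508) = 25.657, so t = 85.657.
T = 100·t = 8566 K → 8600 K to the nearest 200 K.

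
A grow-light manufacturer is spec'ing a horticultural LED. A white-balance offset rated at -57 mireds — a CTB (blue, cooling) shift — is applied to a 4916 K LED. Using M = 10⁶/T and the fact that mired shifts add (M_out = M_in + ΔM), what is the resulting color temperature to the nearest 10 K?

M_in = 10⁶/4916 = 203.42 mireds.
M_out = 203.42 + (-57) = 146.42 mireds.
T_out = 10⁶/146.42 = 6829.8 K → 6830 K.

6830 K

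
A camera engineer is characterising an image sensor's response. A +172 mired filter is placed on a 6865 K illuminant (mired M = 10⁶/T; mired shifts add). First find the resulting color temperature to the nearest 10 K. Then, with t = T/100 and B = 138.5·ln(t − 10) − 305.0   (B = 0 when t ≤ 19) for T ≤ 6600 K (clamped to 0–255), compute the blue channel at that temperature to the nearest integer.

120

M_in = 10⁶/6865 = 145.67; M_out = 145.67 + (+172) = 317.67.
T_out = 10⁶/317.67 = 3148.0 K → 3150 K; t = 31.5.
B = 138.5·ln(31.5 − 10) − 305.0 = 138.5·ln 21.5 − 305.0 = 138.5·3.0681 − 305.0 = 119.925.
Rounded: 120.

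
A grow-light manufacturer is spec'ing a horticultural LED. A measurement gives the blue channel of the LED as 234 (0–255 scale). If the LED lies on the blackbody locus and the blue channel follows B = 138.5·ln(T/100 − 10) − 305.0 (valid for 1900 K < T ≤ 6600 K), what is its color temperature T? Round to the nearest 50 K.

ln(t − 10) = (234 + 305.0) / 138.5 = 3.8917.
t − 10 = e^3.8917 = 48.994, so t = 58.994.
T = 100·t = 5899 K → 5900 K to the nearest 50 K.

5900 K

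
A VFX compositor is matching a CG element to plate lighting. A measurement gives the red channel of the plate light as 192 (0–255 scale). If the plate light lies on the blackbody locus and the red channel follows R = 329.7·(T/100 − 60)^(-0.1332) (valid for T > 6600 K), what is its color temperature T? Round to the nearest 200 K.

(t − 60)^(-0.1332) = 192/329.7 = 0.58235.
t − 60 = 0.58235^(1/-0.1332) = 0.58235^(-7.508) = 57.929, so t = 117.929.
T = 100·t = 11793 K → 11800 K to the nearest 200 K.

11800 K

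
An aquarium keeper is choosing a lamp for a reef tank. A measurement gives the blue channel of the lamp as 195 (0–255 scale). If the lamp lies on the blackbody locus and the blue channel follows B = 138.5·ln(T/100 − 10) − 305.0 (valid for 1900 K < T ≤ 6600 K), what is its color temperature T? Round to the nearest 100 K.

4700 K

ln(t − 10) = (195 + 305.0) / 138.5 = 3.6101.
t − 10 = e^3.6101 = 36.970, so t = 46.970.
T = 100·t = 4697 K → 4700 K to the nearest 100 K.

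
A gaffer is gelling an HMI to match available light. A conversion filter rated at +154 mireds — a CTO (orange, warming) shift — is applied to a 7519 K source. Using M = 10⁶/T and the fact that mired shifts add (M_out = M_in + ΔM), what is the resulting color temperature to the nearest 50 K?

M_in = 10⁶/7519 = 133.00 mireds.
M_out = 133.00 + (+154) = 287.00 mireds.
T_out = 10⁶/287.00 = 3484.4 K → 3500 K.

3500 K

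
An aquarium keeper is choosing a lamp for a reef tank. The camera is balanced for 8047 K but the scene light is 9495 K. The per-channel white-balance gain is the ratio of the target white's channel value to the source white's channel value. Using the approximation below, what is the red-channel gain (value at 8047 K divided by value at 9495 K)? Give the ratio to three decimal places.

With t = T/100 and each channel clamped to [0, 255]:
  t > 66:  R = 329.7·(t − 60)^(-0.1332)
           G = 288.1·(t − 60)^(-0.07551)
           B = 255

1.074

At 9495 K (t = 94.95):
  R = 329.7·(94.95 − 60)^(-0.1332) = 329.7·34.95^(-0.1332) = 329.7·0.62289 = 205.368.
At 8047 K (t = 80.47):
  R = 329.7·(80.47 − 60)^(-0.1332) = 329.7·20.47^(-0.1332) = 329.7·0.66890 = 220.535.
Gain = 220.535 / 205.368 = 1.0739 → 1.074.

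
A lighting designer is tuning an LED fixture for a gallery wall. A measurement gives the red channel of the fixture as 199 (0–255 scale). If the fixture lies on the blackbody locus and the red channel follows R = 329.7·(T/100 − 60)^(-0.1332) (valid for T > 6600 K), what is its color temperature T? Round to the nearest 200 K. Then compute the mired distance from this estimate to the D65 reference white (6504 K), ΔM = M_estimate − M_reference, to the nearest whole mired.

-58 mireds

(t − 60)^(-0.1332) = 199/329.7 = 0.60358.
t − 60 = 0.60358^(1/-0.1332) = 0.60358^(-7.508) = 44.273, so t = 104.273.
T = 100·t = 10427 K → 10400 K to the nearest 200 K.
M_estimate = 10⁶/10400 = 96.15; M_reference = 10⁶/6504 = 153.75.
ΔM = 96.15 − 153.75 = -57.60 → -58 mireds.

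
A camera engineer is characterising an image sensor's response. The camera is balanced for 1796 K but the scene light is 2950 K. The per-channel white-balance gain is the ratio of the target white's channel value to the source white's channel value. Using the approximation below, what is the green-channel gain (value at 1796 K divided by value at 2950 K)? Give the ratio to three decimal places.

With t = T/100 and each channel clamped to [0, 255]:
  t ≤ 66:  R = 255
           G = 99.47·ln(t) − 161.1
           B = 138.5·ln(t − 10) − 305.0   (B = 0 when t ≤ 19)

0.719

At 2950 K (t = 29.5):
  G = 99.47·ln 29.5 − 161.1 = 99.47·3.3844 − 161.1 = 175.545.
At 1796 K (t = 17.96):
  G = 99.47·ln 17.96 − 161.1 = 99.47·2.8881 − 161.1 = 126.184.
Gain = 126.184 / 175.545 = 0.7188 → 0.719.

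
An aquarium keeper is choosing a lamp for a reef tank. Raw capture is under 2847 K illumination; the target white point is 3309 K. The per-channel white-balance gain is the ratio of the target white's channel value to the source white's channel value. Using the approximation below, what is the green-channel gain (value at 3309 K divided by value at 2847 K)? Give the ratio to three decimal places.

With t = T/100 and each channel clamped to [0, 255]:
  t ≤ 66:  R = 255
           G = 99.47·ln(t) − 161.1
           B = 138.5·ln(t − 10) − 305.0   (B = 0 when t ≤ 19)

1.087

At 2847 K (t = 28.47):
  G = 99.47·ln 28.47 − 161.1 = 99.47·3.3489 − 161.1 = 172.010.
At 3309 K (t = 33.09):
  G = 99.47·ln 33.09 − 161.1 = 99.47·3.4992 − 161.1 = 186.969.
Gain = 186.969 / 172.010 = 1.0870 → 1.087.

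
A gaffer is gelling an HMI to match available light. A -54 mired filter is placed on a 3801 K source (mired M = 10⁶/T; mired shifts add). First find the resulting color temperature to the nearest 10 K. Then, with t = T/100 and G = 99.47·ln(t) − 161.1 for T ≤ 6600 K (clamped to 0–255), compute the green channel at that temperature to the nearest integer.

224

M_in = 10⁶/3801 = 263.09; M_out = 263.09 + (-54) = 209.09.
T_out = 10⁶/209.09 = 4782.7 K → 4780 K; t = 47.8.
G = 99.47·ln 47.8 − 161.1 = 99.47·3.8670 − 161.1 = 223.553.
Rounded: 224.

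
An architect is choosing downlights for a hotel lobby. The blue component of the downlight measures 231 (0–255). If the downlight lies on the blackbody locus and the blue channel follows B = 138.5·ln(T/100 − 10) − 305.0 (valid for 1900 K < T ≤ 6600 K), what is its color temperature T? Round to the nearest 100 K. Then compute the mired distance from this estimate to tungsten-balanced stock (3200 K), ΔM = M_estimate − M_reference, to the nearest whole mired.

ln(t − 10) = (231 + 305.0) / 138.5 = 3.8700.
t − 10 = e^3.8700 = 47.944, so t = 57.944.
T = 100·t = 5794 K → 5800 K to the nearest 100 K.
M_estimate = 10⁶/5800 = 172.41; M_reference = 10⁶/3200 = 312.50.
ΔM = 172.41 − 312.50 = -140.09 → -140 mireds.

-140 mireds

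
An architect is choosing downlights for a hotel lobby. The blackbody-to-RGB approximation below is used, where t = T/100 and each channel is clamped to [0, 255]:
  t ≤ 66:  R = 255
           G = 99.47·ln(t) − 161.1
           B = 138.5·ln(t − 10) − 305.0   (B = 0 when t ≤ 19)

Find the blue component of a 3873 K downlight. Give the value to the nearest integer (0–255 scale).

160

t = 3873/100 = 38.73; the t ≤ 66 branch applies.
B = 138.5·ln(38.73 − 10) − 305.0 = 138.5·ln 28.73 − 305.0 = 138.5·3.3579 − 305.0 = 160.075.
Rounded: 160.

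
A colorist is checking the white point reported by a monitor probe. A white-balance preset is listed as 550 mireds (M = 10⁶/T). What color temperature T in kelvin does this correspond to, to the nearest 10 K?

T = 10⁶ / 550 = 1818.18 K → 1820 K.

1820 K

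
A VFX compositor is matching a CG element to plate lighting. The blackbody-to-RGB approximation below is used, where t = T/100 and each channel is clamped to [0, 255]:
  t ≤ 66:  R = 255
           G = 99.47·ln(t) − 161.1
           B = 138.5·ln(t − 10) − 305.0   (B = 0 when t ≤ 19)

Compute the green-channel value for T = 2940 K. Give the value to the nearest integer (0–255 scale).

175

t = 2940/100 = 29.4; the t ≤ 66 branch applies.
G = 99.47·ln 29.4 − 161.1 = 99.47·3.3810 − 161.1 = 175.208.
Rounded: 175.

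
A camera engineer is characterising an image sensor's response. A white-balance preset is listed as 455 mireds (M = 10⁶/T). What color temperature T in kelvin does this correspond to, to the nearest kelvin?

2198 K

T = 10⁶ / 455 = 2197.80 K → 2198 K.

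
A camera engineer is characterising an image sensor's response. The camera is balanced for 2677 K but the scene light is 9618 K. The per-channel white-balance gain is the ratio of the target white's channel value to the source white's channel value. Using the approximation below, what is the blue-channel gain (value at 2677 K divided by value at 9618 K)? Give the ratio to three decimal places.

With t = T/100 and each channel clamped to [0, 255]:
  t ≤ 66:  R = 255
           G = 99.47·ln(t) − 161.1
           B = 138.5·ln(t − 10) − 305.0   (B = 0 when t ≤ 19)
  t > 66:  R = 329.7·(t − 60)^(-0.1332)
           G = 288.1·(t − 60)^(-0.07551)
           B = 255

At 9618 K (t = 96.18):
  B = 255 by definition for t > 66.
At 2677 K (t = 26.77):
  B = 138.5·ln(26.77 − 10) − 305.0 = 138.5·ln 16.77 − 305.0 = 138.5·2.8196 − 305.0 = 85.513.
Gain = 85.513 / 255.000 = 0.3353 → 0.335.

0.335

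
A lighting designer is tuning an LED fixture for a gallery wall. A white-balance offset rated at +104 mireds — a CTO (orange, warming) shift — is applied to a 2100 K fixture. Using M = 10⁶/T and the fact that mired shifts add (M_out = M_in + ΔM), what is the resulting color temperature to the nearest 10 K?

M_in = 10⁶/2100 = 476.19 mireds.
M_out = 476.19 + (+104) = 580.19 mireds.
T_out = 10⁶/580.19 = 1723.6 K → 1720 K.

1720 K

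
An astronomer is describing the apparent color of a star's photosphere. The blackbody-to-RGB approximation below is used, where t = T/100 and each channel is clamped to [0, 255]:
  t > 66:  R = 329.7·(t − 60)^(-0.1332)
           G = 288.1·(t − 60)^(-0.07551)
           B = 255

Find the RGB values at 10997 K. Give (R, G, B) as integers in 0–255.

t = 10997/100 = 109.97; the t > 66 branch applies.
R = 329.7·(109.97 − 60)^(-0.1332) = 329.7·49.97^(-0.1332) = 329.7·0.59393 = 195.817.
G = 288.1·(109.97 − 60)^(-0.07551) = 288.1·49.97^(-0.07551) = 288.1·0.74427 = 214.424.
B = 255 by definition for t > 66.
Rounded: (196, 214, 255).

(196, 214, 255)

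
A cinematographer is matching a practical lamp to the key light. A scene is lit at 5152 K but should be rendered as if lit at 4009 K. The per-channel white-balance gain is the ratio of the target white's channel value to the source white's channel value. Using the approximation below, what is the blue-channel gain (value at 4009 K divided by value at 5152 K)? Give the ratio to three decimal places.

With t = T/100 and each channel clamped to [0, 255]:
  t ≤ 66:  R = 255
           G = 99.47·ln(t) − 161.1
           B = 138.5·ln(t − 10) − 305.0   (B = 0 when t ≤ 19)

At 5152 K (t = 51.52):
  B = 138.5·ln(51.52 − 10) − 305.0 = 138.5·ln 41.52 − 305.0 = 138.5·3.7262 − 305.0 = 211.075.
At 4009 K (t = 40.09):
  B = 138.5·ln(40.09 − 10) − 305.0 = 138.5·ln 30.09 − 305.0 = 138.5·3.4042 − 305.0 = 166.481.
Gain = 166.481 / 211.075 = 0.7887 → 0.789.

0.789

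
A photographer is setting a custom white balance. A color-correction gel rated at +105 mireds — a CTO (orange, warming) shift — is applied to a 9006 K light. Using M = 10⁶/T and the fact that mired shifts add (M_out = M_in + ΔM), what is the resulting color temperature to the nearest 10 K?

M_in = 10⁶/9006 = 111.04 mireds.
M_out = 111.04 + (+105) = 216.04 mireds.
T_out = 10⁶/216.04 = 4628.8 K → 4630 K.

4630 K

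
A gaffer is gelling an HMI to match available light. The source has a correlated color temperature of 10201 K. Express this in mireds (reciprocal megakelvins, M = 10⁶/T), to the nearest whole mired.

98 mireds

M = 10⁶ / 10201 = 98.030 → 98 mireds.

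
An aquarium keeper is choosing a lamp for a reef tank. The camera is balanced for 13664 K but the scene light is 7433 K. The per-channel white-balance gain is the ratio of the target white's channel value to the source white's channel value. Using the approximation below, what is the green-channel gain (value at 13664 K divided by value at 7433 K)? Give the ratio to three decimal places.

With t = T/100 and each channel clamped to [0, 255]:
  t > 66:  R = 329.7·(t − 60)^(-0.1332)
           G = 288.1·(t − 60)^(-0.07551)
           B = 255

At 7433 K (t = 74.33):
  G = 288.1·(74.33 − 60)^(-0.07551) = 288.1·14.33^(-0.07551) = 288.1·0.81788 = 235.632.
At 13664 K (t = 136.64):
  G = 288.1·(136.64 − 60)^(-0.07551) = 288.1·76.64^(-0.07551) = 288.1·0.72062 = 207.610.
Gain = 207.610 / 235.632 = 0.8811 → 0.881.

0.881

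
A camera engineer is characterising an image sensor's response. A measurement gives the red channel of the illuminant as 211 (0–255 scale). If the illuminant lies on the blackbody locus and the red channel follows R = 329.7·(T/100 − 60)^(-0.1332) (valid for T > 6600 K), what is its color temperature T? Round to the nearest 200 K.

(t − 60)^(-0.1332) = 211/329.7 = 0.63998.
t − 60 = 0.63998^(1/-0.1332) = 0.63998^(-7.508) = 28.525, so t = 88.525.
T = 100·t = 8853 K → 8800 K to the nearest 200 K.

8800 K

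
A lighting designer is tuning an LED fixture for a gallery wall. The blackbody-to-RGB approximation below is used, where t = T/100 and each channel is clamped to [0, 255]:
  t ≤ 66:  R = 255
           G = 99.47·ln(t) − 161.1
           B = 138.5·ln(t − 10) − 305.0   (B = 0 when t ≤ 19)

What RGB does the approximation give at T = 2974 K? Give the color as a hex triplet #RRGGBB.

t = 2974/100 = 29.74; the t ≤ 66 branch applies.
R = 255 by definition for t ≤ 66.
G = 99.47·ln 29.74 − 161.1 = 99.47·3.3925 − 161.1 = 176.351.
B = 138.5·ln(29.74 − 10) − 305.0 = 138.5·ln 19.74 − 305.0 = 138.5·2.9826 − 305.0 = 108.097.
Rounded: (255, 176, 108).
In hex: #FFB06C.

#FFB06C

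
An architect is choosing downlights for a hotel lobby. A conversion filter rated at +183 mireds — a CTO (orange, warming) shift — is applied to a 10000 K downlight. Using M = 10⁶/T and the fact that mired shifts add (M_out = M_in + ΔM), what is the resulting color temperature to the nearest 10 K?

3530 K

M_in = 10⁶/10000 = 100.00 mireds.
M_out = 100.00 + (+183) = 283.00 mireds.
T_out = 10⁶/283.00 = 3533.6 K → 3530 K.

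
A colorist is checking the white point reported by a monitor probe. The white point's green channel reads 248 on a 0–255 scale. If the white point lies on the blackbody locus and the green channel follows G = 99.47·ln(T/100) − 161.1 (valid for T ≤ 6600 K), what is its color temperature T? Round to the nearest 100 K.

6100 K

ln t = (248 + 161.1) / 99.47 = 4.1128.
t = e^4.1128 = 61.117.
T = 100·t = 6112 K → 6100 K to the nearest 100 K.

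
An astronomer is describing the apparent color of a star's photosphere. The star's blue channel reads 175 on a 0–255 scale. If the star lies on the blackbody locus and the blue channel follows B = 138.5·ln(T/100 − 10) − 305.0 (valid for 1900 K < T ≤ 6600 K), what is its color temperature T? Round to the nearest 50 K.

ln(t − 10) = (175 + 305.0) / 138.5 = 3.4657.
t − 10 = e^3.4657 = 31.999, so t = 41.999.
T = 100·t = 4200 K → 4200 K to the nearest 50 K.

4200 K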